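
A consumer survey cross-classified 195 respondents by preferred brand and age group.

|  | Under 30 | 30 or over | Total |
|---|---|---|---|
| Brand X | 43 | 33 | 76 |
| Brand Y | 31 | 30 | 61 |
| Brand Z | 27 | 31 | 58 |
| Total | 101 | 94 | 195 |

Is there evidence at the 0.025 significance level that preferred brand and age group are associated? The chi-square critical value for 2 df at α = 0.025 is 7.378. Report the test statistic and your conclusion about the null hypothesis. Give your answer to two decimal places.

1.36; fail to reject H₀

Grand total N = 195.
Expected counts (row total × column total / N):
  Brand X, Under 30: 76×101/195 = 39.364
  Brand X, 30 or over: 76×94/195 = 36.636
  Brand Y, Under 30: 61×101/195 = 31.595
  Brand Y, 30 or over: 61×94/195 = 29.405
  Brand Z, Under 30: 58×101/195 = 30.041
  Brand Z, 30 or over: 58×94/195 = 27.959
Contributions (O − E)²/E:
  (43 − 39.364)²/39.364 = 0.3359
  (33 − 36.636)²/36.636 = 0.3609
  (31 − 31.595)²/31.595 = 0.0112
  (30 − 29.405)²/29.405 = 0.0120
  (27 − 30.041)²/30.041 = 0.3078
  (31 − 27.959)²/27.959 = 0.3308
χ² = 0.3359 + 0.3609 + 0.0112 + 0.0120 + 0.3078 + 0.3308 = 1.36
df = (3−1)(2−1) = 2. Since 1.36 < 7.378, fail to reject the null hypothesis of independence at α = 0.025.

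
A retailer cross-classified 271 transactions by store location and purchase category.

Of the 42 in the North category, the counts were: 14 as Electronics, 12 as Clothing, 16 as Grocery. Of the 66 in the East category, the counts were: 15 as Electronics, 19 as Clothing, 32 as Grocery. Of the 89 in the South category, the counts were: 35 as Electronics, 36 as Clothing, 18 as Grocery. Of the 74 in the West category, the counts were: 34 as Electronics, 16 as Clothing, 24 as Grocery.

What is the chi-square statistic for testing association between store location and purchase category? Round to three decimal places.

Row totals: 42, 66, 89, 74. Column totals: 98, 83, 90. Grand total N = 271.
Expected counts (row total × column total / N):
  North, Electronics: 42×98/271 = 15.1882
  North, Clothing: 42×83/271 = 12.8635
  North, Grocery: 42×90/271 = 13.9483
  East, Electronics: 66×98/271 = 23.8672
  East, Clothing: 66×83/271 = 20.2140
  East, Grocery: 66×90/271 = 21.9188
  South, Electronics: 89×98/271 = 32.1845
  South, Clothing: 89×83/271 = 27.2583
  South, Grocery: 89×90/271 = 29.5572
  West, Electronics: 74×98/271 = 26.7601
  West, Clothing: 74×83/271 = 22.6642
  West, Grocery: 74×90/271 = 24.5756
Contributions (O − E)²/E:
  (14 − 15.1882)²/15.1882 = 0.0930
  (12 − 12.8635)²/12.8635 = 0.0580
  (16 − 13.9483)²/13.9483 = 0.3018
  (15 − 23.8672)²/23.8672 = 3.2944
  (19 − 20.2140)²/20.2140 = 0.0729
  (32 − 21.9188)²/21.9188 = 4.6367
  (35 − 32.1845)²/32.1845 = 0.2463
  (36 − 27.2583)²/27.2583 = 2.8035
  (18 − 29.5572)²/29.5572 = 4.5190
  (34 − 26.7601)²/26.7601 = 1.9587
  (16 − 22.6642)²/22.6642 = 1.9595
  (24 − 24.5756)²/24.5756 = 0.0135
χ² = 0.0930 + 0.0580 + 0.3018 + 3.2944 + 0.0729 + 4.6367 + 0.2463 + 2.8035 + 4.5190 + 1.9587 + 1.9595 + 0.0135 = 19.957

19.957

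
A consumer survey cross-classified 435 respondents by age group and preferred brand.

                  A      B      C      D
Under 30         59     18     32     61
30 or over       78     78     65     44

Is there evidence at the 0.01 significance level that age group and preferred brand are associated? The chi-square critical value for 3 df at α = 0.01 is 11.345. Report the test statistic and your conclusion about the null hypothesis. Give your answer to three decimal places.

35.038; reject H₀

Row totals: 170, 265. Column totals: 137, 96, 97, 105. Grand total N = 435.
Expected counts (row total × column total / N):
  Under 30, A: 170×137/435 = 53.5402
  Under 30, B: 170×96/435 = 37.5172
  Under 30, C: 170×97/435 = 37.9080
  Under 30, D: 170×105/435 = 41.0345
  30 or over, A: 265×137/435 = 83.4598
  30 or over, B: 265×96/435 = 58.4828
  30 or over, C: 265×97/435 = 59.0920
  30 or over, D: 265×105/435 = 63.9655
Contributions (O − E)²/E:
  (59 − 53.5402)²/53.5402 = 0.5568
  (18 − 37.5172)²/37.5172 = 10.1532
  (32 − 37.9080)²/37.9080 = 0.9208
  (61 − 41.0345)²/41.0345 = 9.7143
  (78 − 83.4598)²/83.4598 = 0.3572
  (78 − 58.4828)²/58.4828 = 6.5134
  (65 − 59.0920)²/59.0920 = 0.5907
  (44 − 63.9655)²/63.9655 = 6.2318
χ² = 0.5568 + 10.1532 + 0.9208 + 9.7143 + 0.3572 + 6.5134 + 0.5907 + 6.2318 = 35.038
df = (2−1)(4−1) = 3. Since 35.038 > 11.345, reject the null hypothesis of independence at α = 0.01.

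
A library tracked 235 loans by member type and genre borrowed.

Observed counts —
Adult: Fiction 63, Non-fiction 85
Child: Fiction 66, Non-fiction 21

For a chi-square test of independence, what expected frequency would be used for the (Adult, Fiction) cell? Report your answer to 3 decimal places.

Row total (Adult) = 148; column total (Fiction) = 129; grand total N = 235.
Expected count = (row total × column total) / N = 148 × 129 / 235 = 81.243.

81.243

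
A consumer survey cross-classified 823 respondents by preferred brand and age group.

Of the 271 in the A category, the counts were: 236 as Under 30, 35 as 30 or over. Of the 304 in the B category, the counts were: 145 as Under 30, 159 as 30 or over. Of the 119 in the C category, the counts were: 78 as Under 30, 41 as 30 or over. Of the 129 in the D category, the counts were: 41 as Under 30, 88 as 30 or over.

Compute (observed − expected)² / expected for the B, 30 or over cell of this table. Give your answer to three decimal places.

Row total (B) = 304; column total (30 or over) = 323; N = 823.
Expected count E = 304 × 323 / 823 = 119.3098.
Contribution = (O − E)²/E = (159 − 119.3098)² / 119.3098 = 13.204.

13.204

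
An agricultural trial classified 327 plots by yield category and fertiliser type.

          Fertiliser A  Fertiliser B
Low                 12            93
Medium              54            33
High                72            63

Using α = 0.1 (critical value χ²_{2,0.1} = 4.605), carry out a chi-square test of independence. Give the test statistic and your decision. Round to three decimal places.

61.701; reject H₀

Row totals: 105, 87, 135. Column totals: 138, 189. Grand total N = 327.
Expected counts (row total × column total / N):
  Low, Fertiliser A: 105×138/327 = 44.3119
  Low, Fertiliser B: 105×189/327 = 60.6881
  Medium, Fertiliser A: 87×138/327 = 36.7156
  Medium, Fertiliser B: 87×189/327 = 50.2844
  High, Fertiliser A: 135×138/327 = 56.9725
  High, Fertiliser B: 135×189/327 = 78.0275
Contributions (O − E)²/E:
  (12 − 44.3119)²/44.3119 = 23.5616
  (93 − 60.6881)²/60.6881 = 17.2037
  (54 − 36.7156)²/36.7156 = 8.1369
  (33 − 50.2844)²/50.2844 = 5.9412
  (72 − 56.9725)²/56.9725 = 3.9638
  (63 − 78.0275)²/78.0275 = 2.8942
χ² = 23.5616 + 17.2037 + 8.1369 + 5.9412 + 3.9638 + 2.8942 = 61.701
df = (3−1)(2−1) = 2. Since 61.701 > 4.605, reject the null hypothesis of independence at α = 0.1.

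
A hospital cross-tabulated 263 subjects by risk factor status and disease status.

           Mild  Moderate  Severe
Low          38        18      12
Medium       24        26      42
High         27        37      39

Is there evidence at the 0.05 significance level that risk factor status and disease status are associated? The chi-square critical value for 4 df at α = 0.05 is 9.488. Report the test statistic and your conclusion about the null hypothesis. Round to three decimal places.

23.624; reject H₀

Row totals: 68, 92, 103. Column totals: 89, 81, 93. Grand total N = 263.
Expected counts (row total × column total / N):
  Low, Mild: 68×89/263 = 23.0114
  Low, Moderate: 68×81/263 = 20.9430
  Low, Severe: 68×93/263 = 24.0456
  Medium, Mild: 92×89/263 = 31.1331
  Medium, Moderate: 92×81/263 = 28.3346
  Medium, Severe: 92×93/263 = 32.5323
  High, Mild: 103×89/263 = 34.8555
  High, Moderate: 103×81/263 = 31.7224
  High, Severe: 103×93/263 = 36.4221
Contributions (O − E)²/E:
  (38 − 23.0114)²/23.0114 = 9.7629
  (18 − 20.9430)²/20.9430 = 0.4136
  (12 − 24.0456)²/24.0456 = 6.0342
  (24 − 31.1331)²/31.1331 = 1.6343
  (26 − 28.3346)²/28.3346 = 0.1924
  (42 − 32.5323)²/32.5323 = 2.7553
  (27 − 34.8555)²/34.8555 = 1.7704
  (37 − 31.7224)²/31.7224 = 0.8780
  (39 − 36.4221)²/36.4221 = 0.1825
χ² = 9.7629 + 0.4136 + 6.0342 + 1.6343 + 0.1924 + 2.7553 + 1.7704 + 0.8780 + 0.1825 = 23.624
df = (3−1)(3−1) = 4. Since 23.624 > 9.488, reject the null hypothesis of independence at α = 0.05.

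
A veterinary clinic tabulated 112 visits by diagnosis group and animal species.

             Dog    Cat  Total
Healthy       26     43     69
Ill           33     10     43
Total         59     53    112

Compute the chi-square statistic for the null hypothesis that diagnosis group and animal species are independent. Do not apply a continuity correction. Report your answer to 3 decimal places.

Grand total N = 112.
Expected counts (row total × column total / N):
  Healthy, Dog: 69×59/112 = 36.3482
  Healthy, Cat: 69×53/112 = 32.6518
  Ill, Dog: 43×59/112 = 22.6518
  Ill, Cat: 43×53/112 = 20.3482
Contributions (O − E)²/E:
  (26 − 36.3482)²/36.3482 = 2.9461
  (43 − 32.6518)²/32.6518 = 3.2796
  (33 − 22.6518)²/22.6518 = 4.7274
  (10 − 20.3482)²/20.3482 = 5.2626
χ² = 2.9461 + 3.2796 + 4.7274 + 5.2626 = 16.216

16.216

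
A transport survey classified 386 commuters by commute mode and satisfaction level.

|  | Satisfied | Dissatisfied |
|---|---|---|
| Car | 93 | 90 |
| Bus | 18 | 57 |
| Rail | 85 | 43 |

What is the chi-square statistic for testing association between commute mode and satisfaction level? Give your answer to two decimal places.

Row totals: 183, 75, 128. Column totals: 196, 190. Grand total N = 386.
Expected counts (row total × column total / N):
  Car, Satisfied: 183×196/386 = 92.922
  Car, Dissatisfied: 183×190/386 = 90.078
  Bus, Satisfied: 75×196/386 = 38.083
  Bus, Dissatisfied: 75×190/386 = 36.917
  Rail, Satisfied: 128×196/386 = 64.995
  Rail, Dissatisfied: 128×190/386 = 63.005
Contributions (O − E)²/E:
  (93 − 92.922)²/92.922 = 0.0001
  (90 − 90.078)²/90.078 = 0.0001
  (18 − 38.083)²/38.083 = 10.5907
  (57 − 36.917)²/36.917 = 10.9252
  (85 − 64.995)²/64.995 = 6.1574
  (43 − 63.005)²/63.005 = 6.3519
χ² = 0.0001 + 0.0001 + 10.5907 + 10.9252 + 6.1574 + 6.3519 = 34.03

34.03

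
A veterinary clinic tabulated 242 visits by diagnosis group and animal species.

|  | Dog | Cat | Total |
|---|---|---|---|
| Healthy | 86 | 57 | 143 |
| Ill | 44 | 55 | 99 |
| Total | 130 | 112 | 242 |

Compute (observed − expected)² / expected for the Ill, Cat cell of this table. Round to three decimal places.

1.840

Row total (Ill) = 99; column total (Cat) = 112; N = 242.
Expected count E = 99 × 112 / 242 = 45.8182.
Contribution = (O − E)²/E = (55 − 45.8182)² / 45.8182 = 1.840.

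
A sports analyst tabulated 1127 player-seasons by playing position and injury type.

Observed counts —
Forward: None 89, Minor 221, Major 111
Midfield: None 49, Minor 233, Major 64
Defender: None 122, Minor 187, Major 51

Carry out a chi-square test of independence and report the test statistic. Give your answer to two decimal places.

55.47

Row totals: 421, 346, 360. Column totals: 260, 641, 226. Grand total N = 1127.
Expected counts (row total × column total / N):
  Forward, None: 421×260/1127 = 97.1251
  Forward, Minor: 421×641/1127 = 239.4508
  Forward, Major: 421×226/1127 = 84.4241
  Midfield, None: 346×260/1127 = 79.8225
  Midfield, Minor: 346×641/1127 = 196.7933
  Midfield, Major: 346×226/1127 = 69.3842
  Defender, None: 360×260/1127 = 83.0524
  Defender, Minor: 360×641/1127 = 204.7560
  Defender, Major: 360×226/1127 = 72.1917
Contributions (O − E)²/E:
  (89 − 97.1251)²/97.1251 = 0.6797
  (221 − 239.4508)²/239.4508 = 1.4217
  (111 − 84.4241)²/84.4241 = 8.3658
  (49 − 79.8225)²/79.8225 = 11.9017
  (233 − 196.7933)²/196.7933 = 6.6614
  (64 − 69.3842)²/69.3842 = 0.4178
  (122 − 83.0524)²/83.0524 = 18.2646
  (187 − 204.7560)²/204.7560 = 1.5398
  (51 − 72.1917)²/72.1917 = 6.2208
χ² = 0.6797 + 1.4217 + 8.3658 + 11.9017 + 6.6614 + 0.4178 + 18.2646 + 1.5398 + 6.2208 = 55.47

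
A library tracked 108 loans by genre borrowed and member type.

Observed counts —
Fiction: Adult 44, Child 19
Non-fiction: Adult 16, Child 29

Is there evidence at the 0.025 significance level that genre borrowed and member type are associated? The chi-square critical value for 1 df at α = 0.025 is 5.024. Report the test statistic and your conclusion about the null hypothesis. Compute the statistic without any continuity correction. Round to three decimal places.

Row totals: 63, 45. Column totals: 60, 48. Grand total N = 108.
Expected counts (row total × column total / N):
  Fiction, Adult: 63×60/108 = 35.0000
  Fiction, Child: 63×48/108 = 28.0000
  Non-fiction, Adult: 45×60/108 = 25.0000
  Non-fiction, Child: 45×48/108 = 20.0000
Contributions (O − E)²/E:
  (44 − 35.0000)²/35.0000 = 2.3143
  (19 − 28.0000)²/28.0000 = 2.8929
  (16 − 25.0000)²/25.0000 = 3.2400
  (29 − 20.0000)²/20.0000 = 4.0500
χ² = 2.3143 + 2.8929 + 3.2400 + 4.0500 = 12.497
df = (2−1)(2−1) = 1. Since 12.497 > 5.024, reject the null hypothesis of independence at α = 0.025.

12.497; reject H₀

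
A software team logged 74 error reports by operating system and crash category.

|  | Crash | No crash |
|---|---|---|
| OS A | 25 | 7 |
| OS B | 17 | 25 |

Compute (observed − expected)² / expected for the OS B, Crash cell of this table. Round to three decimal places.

Row total (OS B) = 42; column total (Crash) = 42; N = 74.
Expected count E = 42 × 42 / 74 = 23.8378.
Contribution = (O − E)²/E = (17 − 23.8378)² / 23.8378 = 1.961.

1.961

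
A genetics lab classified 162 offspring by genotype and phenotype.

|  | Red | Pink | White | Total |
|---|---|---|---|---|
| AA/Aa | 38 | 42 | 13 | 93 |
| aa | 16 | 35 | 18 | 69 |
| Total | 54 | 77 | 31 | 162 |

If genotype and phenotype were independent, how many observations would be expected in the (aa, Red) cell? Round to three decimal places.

Row total (aa) = 69; column total (Red) = 54; grand total N = 162.
Expected count = (row total × column total) / N = 69 × 54 / 162 = 23.000.

23.000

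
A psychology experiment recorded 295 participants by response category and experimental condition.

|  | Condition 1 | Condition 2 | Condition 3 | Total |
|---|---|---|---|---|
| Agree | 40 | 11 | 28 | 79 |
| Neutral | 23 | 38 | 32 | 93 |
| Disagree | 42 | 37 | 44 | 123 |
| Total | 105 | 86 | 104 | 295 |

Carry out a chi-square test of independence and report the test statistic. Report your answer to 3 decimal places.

Grand total N = 295.
Expected counts (row total × column total / N):
  Agree, Condition 1: 79×105/295 = 28.1186
  Agree, Condition 2: 79×86/295 = 23.0305
  Agree, Condition 3: 79×104/295 = 27.8508
  Neutral, Condition 1: 93×105/295 = 33.1017
  Neutral, Condition 2: 93×86/295 = 27.1119
  Neutral, Condition 3: 93×104/295 = 32.7864
  Disagree, Condition 1: 123×105/295 = 43.7797
  Disagree, Condition 2: 123×86/295 = 35.8576
  Disagree, Condition 3: 123×104/295 = 43.3627
Contributions (O − E)²/E:
  (40 − 28.1186)²/28.1186 = 5.0204
  (11 − 23.0305)²/23.0305 = 6.2844
  (28 − 27.8508)²/27.8508 = 0.0008
  (23 − 33.1017)²/33.1017 = 3.0828
  (38 − 27.1119)²/27.1119 = 4.3726
  (32 − 32.7864)²/32.7864 = 0.0189
  (42 − 43.7797)²/43.7797 = 0.0723
  (37 − 35.8576)²/35.8576 = 0.0364
  (44 − 43.3627)²/43.3627 = 0.0094
χ² = 5.0204 + 6.2844 + 0.0008 + 3.0828 + 4.3726 + 0.0189 + 0.0723 + 0.0364 + 0.0094 = 18.898

18.898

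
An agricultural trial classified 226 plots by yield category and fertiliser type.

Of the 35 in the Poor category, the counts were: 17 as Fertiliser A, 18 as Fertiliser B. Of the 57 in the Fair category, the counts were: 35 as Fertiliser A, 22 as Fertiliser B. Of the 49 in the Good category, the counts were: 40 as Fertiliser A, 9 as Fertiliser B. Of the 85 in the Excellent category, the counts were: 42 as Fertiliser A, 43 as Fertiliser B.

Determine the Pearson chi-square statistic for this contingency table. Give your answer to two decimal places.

Row totals: 35, 57, 49, 85. Column totals: 134, 92. Grand total N = 226.
Expected counts (row total × column total / N):
  Poor, Fertiliser A: 35×134/226 = 20.752
  Poor, Fertiliser B: 35×92/226 = 14.248
  Fair, Fertiliser A: 57×134/226 = 33.796
  Fair, Fertiliser B: 57×92/226 = 23.204
  Good, Fertiliser A: 49×134/226 = 29.053
  Good, Fertiliser B: 49×92/226 = 19.947
  Excellent, Fertiliser A: 85×134/226 = 50.398
  Excellent, Fertiliser B: 85×92/226 = 34.602
Contributions (O − E)²/E:
  (17 − 20.752)²/20.752 = 0.6784
  (18 − 14.248)²/14.248 = 0.9880
  (35 − 33.796)²/33.796 = 0.0429
  (22 − 23.204)²/23.204 = 0.0625
  (40 − 29.053)²/29.053 = 4.1248
  (9 − 19.947)²/19.947 = 6.0078
  (42 − 50.398)²/50.398 = 1.3994
  (43 − 34.602)²/34.602 = 2.0382
χ² = 0.6784 + 0.9880 + 0.0429 + 0.0625 + 4.1248 + 6.0078 + 1.3994 + 2.0382 = 15.34

15.34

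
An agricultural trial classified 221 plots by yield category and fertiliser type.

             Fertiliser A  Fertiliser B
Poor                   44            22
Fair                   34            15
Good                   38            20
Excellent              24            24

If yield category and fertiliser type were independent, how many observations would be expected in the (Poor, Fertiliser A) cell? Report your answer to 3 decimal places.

Row total (Poor) = 66; column total (Fertiliser A) = 140; grand total N = 221.
Expected count = (row total × column total) / N = 66 × 140 / 221 = 41.810.

41.810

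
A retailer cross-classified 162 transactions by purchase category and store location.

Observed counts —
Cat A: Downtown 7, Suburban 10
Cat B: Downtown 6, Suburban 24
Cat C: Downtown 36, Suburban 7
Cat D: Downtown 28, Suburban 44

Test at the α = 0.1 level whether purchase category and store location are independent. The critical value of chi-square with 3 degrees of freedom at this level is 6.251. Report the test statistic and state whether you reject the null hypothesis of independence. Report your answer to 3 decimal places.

34.131; reject H₀

Row totals: 17, 30, 43, 72. Column totals: 77, 85. Grand total N = 162.
Expected counts (row total × column total / N):
  Cat A, Downtown: 17×77/162 = 8.0802
  Cat A, Suburban: 17×85/162 = 8.9198
  Cat B, Downtown: 30×77/162 = 14.2593
  Cat B, Suburban: 30×85/162 = 15.7407
  Cat C, Downtown: 43×77/162 = 20.4383
  Cat C, Suburban: 43×85/162 = 22.5617
  Cat D, Downtown: 72×77/162 = 34.2222
  Cat D, Suburban: 72×85/162 = 37.7778
Contributions (O − E)²/E:
  (7 − 8.0802)²/8.0802 = 0.1444
  (10 − 8.9198)²/8.9198 = 0.1308
  (6 − 14.2593)²/14.2593 = 4.7840
  (24 − 15.7407)²/15.7407 = 4.3337
  (36 − 20.4383)²/20.4383 = 11.8487
  (7 − 22.5617)²/22.5617 = 10.7335
  (28 − 34.2222)²/34.2222 = 1.1313
  (44 − 37.7778)²/37.7778 = 1.0248
χ² = 0.1444 + 0.1308 + 4.7840 + 4.3337 + 11.8487 + 10.7335 + 1.1313 + 1.0248 = 34.131
df = (4−1)(2−1) = 3. Since 34.131 > 6.251, reject the null hypothesis of independence at α = 0.1.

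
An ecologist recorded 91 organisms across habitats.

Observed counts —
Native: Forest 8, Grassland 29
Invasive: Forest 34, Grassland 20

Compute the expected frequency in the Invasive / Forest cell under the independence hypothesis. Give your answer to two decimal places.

24.92

Row total (Invasive) = 54; column total (Forest) = 42; grand total N = 91.
Expected count = (row total × column total) / N = 54 × 42 / 91 = 24.92.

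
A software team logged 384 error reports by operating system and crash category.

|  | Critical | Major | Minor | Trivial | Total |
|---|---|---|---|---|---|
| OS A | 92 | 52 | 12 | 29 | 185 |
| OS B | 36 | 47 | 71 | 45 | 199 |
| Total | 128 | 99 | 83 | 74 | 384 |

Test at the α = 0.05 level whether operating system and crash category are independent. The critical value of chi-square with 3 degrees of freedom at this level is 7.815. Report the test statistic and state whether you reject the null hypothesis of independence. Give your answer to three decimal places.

Grand total N = 384.
Expected counts (row total × column total / N):
  OS A, Critical: 185×128/384 = 61.6667
  OS A, Major: 185×99/384 = 47.6953
  OS A, Minor: 185×83/384 = 39.9870
  OS A, Trivial: 185×74/384 = 35.6510
  OS B, Critical: 199×128/384 = 66.3333
  OS B, Major: 199×99/384 = 51.3047
  OS B, Minor: 199×83/384 = 43.0130
  OS B, Trivial: 199×74/384 = 38.3490
Contributions (O − E)²/E:
  (92 − 61.6667)²/61.6667 = 14.9207
  (52 − 47.6953)²/47.6953 = 0.3885
  (12 − 39.9870)²/39.9870 = 19.5882
  (29 − 35.6510)²/35.6510 = 1.2408
  (36 − 66.3333)²/66.3333 = 13.8710
  (47 − 51.3047)²/51.3047 = 0.3612
  (71 − 43.0130)²/43.0130 = 18.2101
  (45 − 38.3490)²/38.3490 = 1.1535
χ² = 14.9207 + 0.3885 + 19.5882 + 1.2408 + 13.8710 + 0.3612 + 18.2101 + 1.1535 = 69.734
df = (2−1)(4−1) = 3. Since 69.734 > 7.815, reject the null hypothesis of independence at α = 0.05.

69.734; reject H₀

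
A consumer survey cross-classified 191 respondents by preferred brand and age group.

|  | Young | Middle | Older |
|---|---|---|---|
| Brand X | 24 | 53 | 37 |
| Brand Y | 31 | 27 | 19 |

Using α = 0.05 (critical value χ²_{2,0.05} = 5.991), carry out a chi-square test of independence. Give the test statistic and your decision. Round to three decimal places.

8.269; reject H₀

Row totals: 114, 77. Column totals: 55, 80, 56. Grand total N = 191.
Expected counts (row total × column total / N):
  Brand X, Young: 114×55/191 = 32.8272
  Brand X, Middle: 114×80/191 = 47.7487
  Brand X, Older: 114×56/191 = 33.4241
  Brand Y, Young: 77×55/191 = 22.1728
  Brand Y, Middle: 77×80/191 = 32.2513
  Brand Y, Older: 77×56/191 = 22.5759
Contributions (O − E)²/E:
  (24 − 32.8272)²/32.8272 = 2.3736
  (53 − 47.7487)²/47.7487 = 0.5775
  (37 − 33.4241)²/33.4241 = 0.3826
  (31 − 22.1728)²/22.1728 = 3.5142
  (27 − 32.2513)²/32.2513 = 0.8550
  (19 − 22.5759)²/22.5759 = 0.5664
χ² = 2.3736 + 0.5775 + 0.3826 + 3.5142 + 0.8550 + 0.5664 = 8.269
df = (2−1)(3−1) = 2. Since 8.269 > 5.991, reject the null hypothesis of independence at α = 0.05.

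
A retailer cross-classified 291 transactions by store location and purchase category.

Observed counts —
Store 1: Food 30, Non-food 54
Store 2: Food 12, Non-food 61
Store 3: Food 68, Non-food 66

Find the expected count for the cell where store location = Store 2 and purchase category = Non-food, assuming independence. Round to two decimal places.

Row total (Store 2) = 73; column total (Non-food) = 181; grand total N = 291.
Expected count = (row total × column total) / N = 73 × 181 / 291 = 45.41.

45.41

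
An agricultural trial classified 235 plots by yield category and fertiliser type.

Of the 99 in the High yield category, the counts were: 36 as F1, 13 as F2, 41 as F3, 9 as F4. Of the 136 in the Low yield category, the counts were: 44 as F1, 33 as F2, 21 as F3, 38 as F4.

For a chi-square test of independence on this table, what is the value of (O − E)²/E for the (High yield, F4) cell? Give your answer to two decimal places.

5.89

Row total (High yield) = 99; column total (F4) = 47; N = 235.
Expected count E = 99 × 47 / 235 = 19.800.
Contribution = (O − E)²/E = (9 − 19.800)² / 19.800 = 5.89.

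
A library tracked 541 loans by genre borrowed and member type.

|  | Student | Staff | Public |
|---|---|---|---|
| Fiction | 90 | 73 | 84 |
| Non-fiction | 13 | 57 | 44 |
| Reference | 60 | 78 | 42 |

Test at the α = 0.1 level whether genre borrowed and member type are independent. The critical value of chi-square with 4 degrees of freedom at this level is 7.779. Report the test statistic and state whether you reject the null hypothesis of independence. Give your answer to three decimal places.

Row totals: 247, 114, 180. Column totals: 163, 208, 170. Grand total N = 541.
Expected counts (row total × column total / N):
  Fiction, Student: 247×163/541 = 74.4196
  Fiction, Staff: 247×208/541 = 94.9649
  Fiction, Public: 247×170/541 = 77.6155
  Non-fiction, Student: 114×163/541 = 34.3475
  Non-fiction, Staff: 114×208/541 = 43.8299
  Non-fiction, Public: 114×170/541 = 35.8226
  Reference, Student: 180×163/541 = 54.2329
  Reference, Staff: 180×208/541 = 69.2052
  Reference, Public: 180×170/541 = 56.5619
Contributions (O − E)²/E:
  (90 − 74.4196)²/74.4196 = 3.2619
  (73 − 94.9649)²/94.9649 = 5.0804
  (84 − 77.6155)²/77.6155 = 0.5252
  (13 − 34.3475)²/34.3475 = 13.2678
  (57 − 43.8299)²/43.8299 = 3.9574
  (44 − 35.8226)²/35.8226 = 1.8667
  (60 − 54.2329)²/54.2329 = 0.6133
  (78 − 69.2052)²/69.2052 = 1.1177
  (42 − 56.5619)²/56.5619 = 3.7490
χ² = 3.2619 + 5.0804 + 0.5252 + 13.2678 + 3.9574 + 1.8667 + 0.6133 + 1.1177 + 3.7490 = 33.439
df = (3−1)(3−1) = 4. Since 33.439 > 7.779, reject the null hypothesis of independence at α = 0.1.

33.439; reject H₀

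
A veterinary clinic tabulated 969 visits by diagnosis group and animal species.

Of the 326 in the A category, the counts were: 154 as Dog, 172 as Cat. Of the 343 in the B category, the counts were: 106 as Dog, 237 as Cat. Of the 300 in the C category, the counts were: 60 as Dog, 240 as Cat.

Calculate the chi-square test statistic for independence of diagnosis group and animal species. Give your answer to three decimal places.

Row totals: 326, 343, 300. Column totals: 320, 649. Grand total N = 969.
Expected counts (row total × column total / N):
  A, Dog: 326×320/969 = 107.6574
  A, Cat: 326×649/969 = 218.3426
  B, Dog: 343×320/969 = 113.2714
  B, Cat: 343×649/969 = 229.7286
  C, Dog: 300×320/969 = 99.0712
  C, Cat: 300×649/969 = 200.9288
Contributions (O − E)²/E:
  (154 − 107.6574)²/107.6574 = 19.9488
  (172 − 218.3426)²/218.3426 = 9.8361
  (106 − 113.2714)²/113.2714 = 0.4668
  (237 − 229.7286)²/229.7286 = 0.2302
  (60 − 99.0712)²/99.0712 = 15.4087
  (240 − 200.9288)²/200.9288 = 7.5975
χ² = 19.9488 + 9.8361 + 0.4668 + 0.2302 + 15.4087 + 7.5975 = 53.488

53.488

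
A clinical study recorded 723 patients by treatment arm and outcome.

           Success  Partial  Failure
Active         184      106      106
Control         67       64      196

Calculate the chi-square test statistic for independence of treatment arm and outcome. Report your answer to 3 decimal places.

Row totals: 396, 327. Column totals: 251, 170, 302. Grand total N = 723.
Expected counts (row total × column total / N):
  Active, Success: 396×251/723 = 137.47718
  Active, Partial: 396×170/723 = 93.11203
  Active, Failure: 396×302/723 = 165.41079
  Control, Success: 327×251/723 = 113.52282
  Control, Partial: 327×170/723 = 76.88797
  Control, Failure: 327×302/723 = 136.58921
Contributions (O − E)²/E:
  (184 − 137.47718)²/137.47718 = 15.7435
  (106 − 93.11203)²/93.11203 = 1.7839
  (106 − 165.41079)²/165.41079 = 21.3386
  (67 − 113.52282)²/113.52282 = 19.0655
  (64 − 76.88797)²/76.88797 = 2.1603
  (196 − 136.58921)²/136.58921 = 25.8413
χ² = 15.7435 + 1.7839 + 21.3386 + 19.0655 + 2.1603 + 25.8413 = 85.933

85.933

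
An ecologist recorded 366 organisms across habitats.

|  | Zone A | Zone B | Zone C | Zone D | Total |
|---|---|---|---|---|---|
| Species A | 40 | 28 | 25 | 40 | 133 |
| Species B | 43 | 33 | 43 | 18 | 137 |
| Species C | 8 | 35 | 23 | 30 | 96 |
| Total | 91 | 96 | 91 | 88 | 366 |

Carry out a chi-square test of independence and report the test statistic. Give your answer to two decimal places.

34.98

Grand total N = 366.
Expected counts (row total × column total / N):
  Species A, Zone A: 133×91/366 = 33.068
  Species A, Zone B: 133×96/366 = 34.885
  Species A, Zone C: 133×91/366 = 33.068
  Species A, Zone D: 133×88/366 = 31.978
  Species B, Zone A: 137×91/366 = 34.063
  Species B, Zone B: 137×96/366 = 35.934
  Species B, Zone C: 137×91/366 = 34.063
  Species B, Zone D: 137×88/366 = 32.940
  Species C, Zone A: 96×91/366 = 23.869
  Species C, Zone B: 96×96/366 = 25.180
  Species C, Zone C: 96×91/366 = 23.869
  Species C, Zone D: 96×88/366 = 23.082
Contributions (O − E)²/E:
  (40 − 33.068)²/33.068 = 1.4531
  (28 − 34.885)²/34.885 = 1.3588
  (25 − 33.068)²/33.068 = 1.9684
  (40 − 31.978)²/31.978 = 2.0124
  (43 − 34.063)²/34.063 = 2.3448
  (33 − 35.934)²/35.934 = 0.2396
  (43 − 34.063)²/34.063 = 2.3448
  (18 − 32.940)²/32.940 = 6.7761
  (8 − 23.869)²/23.869 = 10.5503
  (35 − 25.180)²/25.180 = 3.8297
  (23 − 23.869)²/23.869 = 0.0316
  (30 − 23.082)²/23.082 = 2.0734
χ² = 1.4531 + 1.3588 + 1.9684 + 2.0124 + 2.3448 + 0.2396 + 2.3448 + 6.7761 + 10.5503 + 3.8297 + 0.0316 + 2.0734 = 34.98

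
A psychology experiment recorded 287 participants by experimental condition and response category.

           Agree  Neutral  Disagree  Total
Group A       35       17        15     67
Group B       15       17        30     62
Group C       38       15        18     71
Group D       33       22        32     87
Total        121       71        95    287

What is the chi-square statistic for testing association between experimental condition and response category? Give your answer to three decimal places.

Grand total N = 287.
Expected counts (row total × column total / N):
  Group A, Agree: 67×121/287 = 28.2474
  Group A, Neutral: 67×71/287 = 16.5749
  Group A, Disagree: 67×95/287 = 22.1777
  Group B, Agree: 62×121/287 = 26.1394
  Group B, Neutral: 62×71/287 = 15.3380
  Group B, Disagree: 62×95/287 = 20.5226
  Group C, Agree: 71×121/287 = 29.9338
  Group C, Neutral: 71×71/287 = 17.5645
  Group C, Disagree: 71×95/287 = 23.5017
  Group D, Agree: 87×121/287 = 36.6794
  Group D, Neutral: 87×71/287 = 21.5226
  Group D, Disagree: 87×95/287 = 28.7979
Contributions (O − E)²/E:
  (35 − 28.2474)²/28.2474 = 1.6142
  (17 − 16.5749)²/16.5749 = 0.0109
  (15 − 22.1777)²/22.1777 = 2.3230
  (15 − 26.1394)²/26.1394 = 4.7471
  (17 − 15.3380)²/15.3380 = 0.1801
  (30 − 20.5226)²/20.5226 = 4.3767
  (38 − 29.9338)²/29.9338 = 2.1736
  (15 − 17.5645)²/17.5645 = 0.3744
  (18 − 23.5017)²/23.5017 = 1.2879
  (33 − 36.6794)²/36.6794 = 0.3691
  (22 − 21.5226)²/21.5226 = 0.0106
  (32 − 28.7979)²/28.7979 = 0.3560
χ² = 1.6142 + 0.0109 + 2.3230 + 4.7471 + 0.1801 + 4.3767 + 2.1736 + 0.3744 + 1.2879 + 0.3691 + 0.0106 + 0.3560 = 17.824

17.824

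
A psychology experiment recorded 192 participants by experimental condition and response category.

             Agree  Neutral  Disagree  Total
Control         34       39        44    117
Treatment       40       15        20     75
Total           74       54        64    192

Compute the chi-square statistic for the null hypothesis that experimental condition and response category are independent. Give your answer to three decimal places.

11.517

Grand total N = 192.
Expected counts (row total × column total / N):
  Control, Agree: 117×74/192 = 45.0938
  Control, Neutral: 117×54/192 = 32.9062
  Control, Disagree: 117×64/192 = 39.0000
  Treatment, Agree: 75×74/192 = 28.9062
  Treatment, Neutral: 75×54/192 = 21.0938
  Treatment, Disagree: 75×64/192 = 25.0000
Contributions (O − E)²/E:
  (34 − 45.0938)²/45.0938 = 2.7293
  (39 − 32.9062)²/32.9062 = 1.1285
  (44 − 39.0000)²/39.0000 = 0.6410
  (40 − 28.9062)²/28.9062 = 4.2576
  (15 − 21.0938)²/21.0938 = 1.7604
  (20 − 25.0000)²/25.0000 = 1.0000
χ² = 2.7293 + 1.1285 + 0.6410 + 4.2576 + 1.7604 + 1.0000 = 11.517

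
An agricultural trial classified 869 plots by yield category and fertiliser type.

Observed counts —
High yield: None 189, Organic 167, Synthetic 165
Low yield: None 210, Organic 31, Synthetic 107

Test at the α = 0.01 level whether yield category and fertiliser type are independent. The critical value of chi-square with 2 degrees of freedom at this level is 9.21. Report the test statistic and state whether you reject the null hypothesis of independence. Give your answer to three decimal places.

Row totals: 521, 348. Column totals: 399, 198, 272. Grand total N = 869.
Expected counts (row total × column total / N):
  High yield, None: 521×399/869 = 239.2163
  High yield, Organic: 521×198/869 = 118.7089
  High yield, Synthetic: 521×272/869 = 163.0748
  Low yield, None: 348×399/869 = 159.7837
  Low yield, Organic: 348×198/869 = 79.2911
  Low yield, Synthetic: 348×272/869 = 108.9252
Contributions (O − E)²/E:
  (189 − 239.2163)²/239.2163 = 10.5414
  (167 − 118.7089)²/118.7089 = 19.6449
  (165 − 163.0748)²/163.0748 = 0.0227
  (210 − 159.7837)²/159.7837 = 15.7818
  (31 − 79.2911)²/79.2911 = 29.4110
  (107 − 108.9252)²/108.9252 = 0.0340
χ² = 10.5414 + 19.6449 + 0.0227 + 15.7818 + 29.4110 + 0.0340 = 75.436
df = (2−1)(3−1) = 2. Since 75.436 > 9.21, reject the null hypothesis of independence at α = 0.01.

75.436; reject H₀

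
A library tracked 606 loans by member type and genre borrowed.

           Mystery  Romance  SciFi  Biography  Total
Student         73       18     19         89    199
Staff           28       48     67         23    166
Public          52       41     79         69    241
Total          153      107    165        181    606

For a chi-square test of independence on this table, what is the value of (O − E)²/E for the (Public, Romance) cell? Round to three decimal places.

0.057

Row total (Public) = 241; column total (Romance) = 107; N = 606.
Expected count E = 241 × 107 / 606 = 42.55281.
Contribution = (O − E)²/E = (41 − 42.55281)² / 42.55281 = 0.057.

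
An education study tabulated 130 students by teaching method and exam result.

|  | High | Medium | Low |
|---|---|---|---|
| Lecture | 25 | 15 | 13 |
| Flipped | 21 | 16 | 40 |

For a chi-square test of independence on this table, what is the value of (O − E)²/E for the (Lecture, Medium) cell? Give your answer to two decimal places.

0.44

Row total (Lecture) = 53; column total (Medium) = 31; N = 130.
Expected count E = 53 × 31 / 130 = 12.638.
Contribution = (O − E)²/E = (15 − 12.638)² / 12.638 = 0.44.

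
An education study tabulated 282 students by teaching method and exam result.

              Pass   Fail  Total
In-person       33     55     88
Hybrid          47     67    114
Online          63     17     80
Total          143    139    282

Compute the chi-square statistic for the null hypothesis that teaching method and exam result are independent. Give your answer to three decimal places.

Grand total N = 282.
Expected counts (row total × column total / N):
  In-person, Pass: 88×143/282 = 44.6241
  In-person, Fail: 88×139/282 = 43.3759
  Hybrid, Pass: 114×143/282 = 57.8085
  Hybrid, Fail: 114×139/282 = 56.1915
  Online, Pass: 80×143/282 = 40.5674
  Online, Fail: 80×139/282 = 39.4326
Contributions (O − E)²/E:
  (33 − 44.6241)²/44.6241 = 3.0280
  (55 − 43.3759)²/43.3759 = 3.1151
  (47 − 57.8085)²/57.8085 = 2.0209
  (67 − 56.1915)²/56.1915 = 2.0790
  (63 − 40.5674)²/40.5674 = 12.4046
  (17 − 39.4326)²/39.4326 = 12.7616
χ² = 3.0280 + 3.1151 + 2.0209 + 2.0790 + 12.4046 + 12.7616 = 35.409

35.409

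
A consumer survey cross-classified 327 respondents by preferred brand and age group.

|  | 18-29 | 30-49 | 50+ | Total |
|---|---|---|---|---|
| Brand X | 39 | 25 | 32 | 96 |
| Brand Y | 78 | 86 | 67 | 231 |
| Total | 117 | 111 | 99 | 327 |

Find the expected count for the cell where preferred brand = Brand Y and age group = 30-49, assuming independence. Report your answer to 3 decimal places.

Row total (Brand Y) = 231; column total (30-49) = 111; grand total N = 327.
Expected count = (row total × column total) / N = 231 × 111 / 327 = 78.413.

78.413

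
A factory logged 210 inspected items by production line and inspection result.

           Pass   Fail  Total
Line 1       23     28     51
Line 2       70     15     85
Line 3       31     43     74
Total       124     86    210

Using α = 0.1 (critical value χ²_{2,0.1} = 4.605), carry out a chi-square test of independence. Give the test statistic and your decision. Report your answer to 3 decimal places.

32.203; reject H₀

Grand total N = 210.
Expected counts (row total × column total / N):
  Line 1, Pass: 51×124/210 = 30.1143
  Line 1, Fail: 51×86/210 = 20.8857
  Line 2, Pass: 85×124/210 = 50.1905
  Line 2, Fail: 85×86/210 = 34.8095
  Line 3, Pass: 74×124/210 = 43.6952
  Line 3, Fail: 74×86/210 = 30.3048
Contributions (O − E)²/E:
  (23 − 30.1143)²/30.1143 = 1.6807
  (28 − 20.8857)²/20.8857 = 2.4233
  (70 − 50.1905)²/50.1905 = 7.8185
  (15 − 34.8095)²/34.8095 = 11.2733
  (31 − 43.6952)²/43.6952 = 3.6885
  (43 − 30.3048)²/30.3048 = 5.3182
χ² = 1.6807 + 2.4233 + 7.8185 + 11.2733 + 3.6885 + 5.3182 = 32.203
df = (3−1)(2−1) = 2. Since 32.203 > 4.605, reject the null hypothesis of independence at α = 0.1.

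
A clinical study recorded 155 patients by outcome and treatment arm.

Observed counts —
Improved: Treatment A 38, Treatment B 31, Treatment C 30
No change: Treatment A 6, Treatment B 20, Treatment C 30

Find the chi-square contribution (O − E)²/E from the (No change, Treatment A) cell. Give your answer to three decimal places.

Row total (No change) = 56; column total (Treatment A) = 44; N = 155.
Expected count E = 56 × 44 / 155 = 15.8968.
Contribution = (O − E)²/E = (6 − 15.8968)² / 15.8968 = 6.161.

6.161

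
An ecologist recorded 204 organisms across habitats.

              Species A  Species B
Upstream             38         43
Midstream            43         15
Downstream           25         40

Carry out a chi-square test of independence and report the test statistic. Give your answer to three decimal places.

Row totals: 81, 58, 65. Column totals: 106, 98. Grand total N = 204.
Expected counts (row total × column total / N):
  Upstream, Species A: 81×106/204 = 42.0882
  Upstream, Species B: 81×98/204 = 38.9118
  Midstream, Species A: 58×106/204 = 30.1373
  Midstream, Species B: 58×98/204 = 27.8627
  Downstream, Species A: 65×106/204 = 33.7745
  Downstream, Species B: 65×98/204 = 31.2255
Contributions (O − E)²/E:
  (38 − 42.0882)²/42.0882 = 0.3971
  (43 − 38.9118)²/38.9118 = 0.4295
  (43 − 30.1373)²/30.1373 = 5.4898
  (15 − 27.8627)²/27.8627 = 5.9380
  (25 − 33.7745)²/33.7745 = 2.2796
  (40 − 31.2255)²/31.2255 = 2.4657
χ² = 0.3971 + 0.4295 + 5.4898 + 5.9380 + 2.2796 + 2.4657 = 17.000

17.000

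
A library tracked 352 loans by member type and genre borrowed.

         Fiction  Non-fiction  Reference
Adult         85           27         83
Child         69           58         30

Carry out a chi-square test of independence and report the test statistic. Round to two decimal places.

34.12

Row totals: 195, 157. Column totals: 154, 85, 113. Grand total N = 352.
Expected counts (row total × column total / N):
  Adult, Fiction: 195×154/352 = 85.312
  Adult, Non-fiction: 195×85/352 = 47.088
  Adult, Reference: 195×113/352 = 62.599
  Child, Fiction: 157×154/352 = 68.688
  Child, Non-fiction: 157×85/352 = 37.912
  Child, Reference: 157×113/352 = 50.401
Contributions (O − E)²/E:
  (85 − 85.312)²/85.312 = 0.0011
  (27 − 47.088)²/47.088 = 8.5697
  (83 − 62.599)²/62.599 = 6.6487
  (69 − 68.688)²/68.688 = 0.0014
  (58 − 37.912)²/37.912 = 10.6438
  (30 − 50.401)²/50.401 = 8.2578
χ² = 0.0011 + 8.5697 + 6.6487 + 0.0014 + 10.6438 + 8.2578 = 34.12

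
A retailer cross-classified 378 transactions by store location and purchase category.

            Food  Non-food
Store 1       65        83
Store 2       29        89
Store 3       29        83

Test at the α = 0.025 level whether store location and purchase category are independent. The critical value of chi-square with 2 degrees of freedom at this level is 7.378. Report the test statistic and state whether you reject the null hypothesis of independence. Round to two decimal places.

Row totals: 148, 118, 112. Column totals: 123, 255. Grand total N = 378.
Expected counts (row total × column total / N):
  Store 1, Food: 148×123/378 = 48.159
  Store 1, Non-food: 148×255/378 = 99.841
  Store 2, Food: 118×123/378 = 38.397
  Store 2, Non-food: 118×255/378 = 79.603
  Store 3, Food: 112×123/378 = 36.444
  Store 3, Non-food: 112×255/378 = 75.556
Contributions (O − E)²/E:
  (65 − 48.159)²/48.159 = 5.8892
  (83 − 99.841)²/99.841 = 2.8407
  (29 − 38.397)²/38.397 = 2.2998
  (89 − 79.603)²/79.603 = 1.1093
  (29 − 36.444)²/36.444 = 1.5205
  (83 − 75.556)²/75.556 = 0.7334
χ² = 5.8892 + 2.8407 + 2.2998 + 1.1093 + 1.5205 + 0.7334 = 14.39
df = (3−1)(2−1) = 2. Since 14.39 > 7.378, reject the null hypothesis of independence at α = 0.025.

14.39; reject H₀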